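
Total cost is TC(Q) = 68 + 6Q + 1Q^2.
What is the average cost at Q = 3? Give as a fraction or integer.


TC(3) = 68 + 6*3 + 1*3^2
TC(3) = 68 + 18 + 9 = 95
AC = TC/Q = 95/3 = 95/3

95/3


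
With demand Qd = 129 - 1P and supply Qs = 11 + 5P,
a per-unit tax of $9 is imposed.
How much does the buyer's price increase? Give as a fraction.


With a per-unit tax, the buyer's price increase depends on relative slopes.
Supply slope: d = 5, Demand slope: b = 1
Buyer's price increase = d * tax / (b + d)
= 5 * 9 / (1 + 5)
= 45 / 6 = 15/2

15/2


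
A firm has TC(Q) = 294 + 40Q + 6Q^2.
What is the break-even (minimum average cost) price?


AC(Q) = 294/Q + 40 + 6Q
To minimize: dAC/dQ = -294/Q^2 + 6 = 0
Q^2 = 294/6 = 49
Q* = 7
Min AC = 294/7 + 40 + 6*7
Min AC = 42 + 40 + 42 = 124

124


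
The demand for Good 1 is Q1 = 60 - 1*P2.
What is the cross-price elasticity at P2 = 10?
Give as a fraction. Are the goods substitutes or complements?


dQ1/dP2 = -1
At P2 = 10: Q1 = 60 - 1*10 = 50
Exy = (dQ1/dP2)(P2/Q1) = -1 * 10 / 50 = -1/5
Since Exy < 0, the goods are complements.

-1/5 (complements)


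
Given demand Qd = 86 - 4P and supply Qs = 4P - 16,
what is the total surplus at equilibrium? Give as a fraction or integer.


Find equilibrium: 86 - 4P = 4P - 16
86 + 16 = 8P
P* = 102/8 = 51/4
Q* = 4*51/4 - 16 = 35
Inverse demand: P = 43/2 - Q/4, so P_max = 43/2
Inverse supply: P = 4 + Q/4, so P_min = 4
CS = (1/2) * 35 * (43/2 - 51/4) = 1225/8
PS = (1/2) * 35 * (51/4 - 4) = 1225/8
TS = CS + PS = 1225/8 + 1225/8 = 1225/4

1225/4


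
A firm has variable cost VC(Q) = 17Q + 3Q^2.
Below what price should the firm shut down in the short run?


AVC(Q) = VC(Q)/Q = 17 + 3Q
AVC is increasing in Q, so minimum AVC is at Q -> 0+.
Min AVC = 17
The firm should shut down if P < 17.

17


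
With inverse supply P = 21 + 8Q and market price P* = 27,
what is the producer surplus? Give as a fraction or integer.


Minimum supply price (at Q=0): P_min = 21
Quantity supplied at P* = 27:
Q* = (27 - 21)/8 = 3/4
PS = (1/2) * Q* * (P* - P_min)
PS = (1/2) * 3/4 * (27 - 21)
PS = (1/2) * 3/4 * 6 = 9/4

9/4


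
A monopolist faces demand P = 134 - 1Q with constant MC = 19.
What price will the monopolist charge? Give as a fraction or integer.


MR = 134 - 2Q
Set MR = MC: 134 - 2Q = 19
Q* = 115/2
Substitute into demand:
P* = 134 - 1*115/2 = 153/2

153/2


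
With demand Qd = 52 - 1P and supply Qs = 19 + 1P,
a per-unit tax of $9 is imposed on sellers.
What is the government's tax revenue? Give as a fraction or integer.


With tax on sellers, new supply: Qs' = 19 + 1(P - 9)
= 10 + 1P
New equilibrium quantity:
Q_new = 31
Tax revenue = tax * Q_new = 9 * 31 = 279

279


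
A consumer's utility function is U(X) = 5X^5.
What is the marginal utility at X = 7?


MU = dU/dX = 5*5*X^(5-1)
MU = 25*X^4
At X = 7:
MU = 25 * 7^4
MU = 25 * 2401 = 60025

60025


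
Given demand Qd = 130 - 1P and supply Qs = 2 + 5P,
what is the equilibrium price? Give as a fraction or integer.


At equilibrium, Qd = Qs.
130 - 1P = 2 + 5P
130 - 2 = 1P + 5P
128 = 6P
P* = 128/6 = 64/3

64/3


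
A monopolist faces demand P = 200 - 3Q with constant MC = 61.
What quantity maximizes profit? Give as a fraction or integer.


TR = P*Q = (200 - 3Q)Q = 200Q - 3Q^2
MR = dTR/dQ = 200 - 6Q
Set MR = MC:
200 - 6Q = 61
139 = 6Q
Q* = 139/6 = 139/6

139/6


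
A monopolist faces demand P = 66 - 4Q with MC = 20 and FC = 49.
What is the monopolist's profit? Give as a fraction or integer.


MR = MC: 66 - 8Q = 20
Q* = 23/4
P* = 66 - 4*23/4 = 43
Profit = (P* - MC)*Q* - FC
= (43 - 20)*23/4 - 49
= 23*23/4 - 49
= 529/4 - 49 = 333/4

333/4


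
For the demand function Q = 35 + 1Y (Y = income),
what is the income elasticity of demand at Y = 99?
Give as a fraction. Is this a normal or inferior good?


dQ/dY = 1
At Y = 99: Q = 35 + 1*99 = 134
Ey = (dQ/dY)(Y/Q) = 1 * 99 / 134 = 99/134
Since Ey > 0, this is a normal good.

99/134 (normal good)


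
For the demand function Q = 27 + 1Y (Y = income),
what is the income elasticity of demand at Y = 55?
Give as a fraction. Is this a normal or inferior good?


dQ/dY = 1
At Y = 55: Q = 27 + 1*55 = 82
Ey = (dQ/dY)(Y/Q) = 1 * 55 / 82 = 55/82
Since Ey > 0, this is a normal good.

55/82 (normal good)


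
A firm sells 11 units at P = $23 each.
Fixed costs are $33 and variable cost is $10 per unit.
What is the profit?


Total Revenue = P * Q = 23 * 11 = $253
Total Cost = FC + VC*Q = 33 + 10*11 = $143
Profit = TR - TC = 253 - 143 = $110

$110


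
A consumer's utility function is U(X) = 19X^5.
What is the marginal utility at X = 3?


MU = dU/dX = 19*5*X^(5-1)
MU = 95*X^4
At X = 3:
MU = 95 * 3^4
MU = 95 * 81 = 7695

7695


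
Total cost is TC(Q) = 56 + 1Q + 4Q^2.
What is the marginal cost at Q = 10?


MC = dTC/dQ = 1 + 2*4*Q
At Q = 10:
MC = 1 + 8*10
MC = 1 + 80 = 81

81


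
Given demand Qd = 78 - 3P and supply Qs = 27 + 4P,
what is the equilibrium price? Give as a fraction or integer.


At equilibrium, Qd = Qs.
78 - 3P = 27 + 4P
78 - 27 = 3P + 4P
51 = 7P
P* = 51/7 = 51/7

51/7


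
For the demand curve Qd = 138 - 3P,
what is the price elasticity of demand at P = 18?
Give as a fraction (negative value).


dQ/dP = -3
At P = 18: Q = 138 - 3*18 = 84
E = (dQ/dP)(P/Q) = (-3)(18/84) = -9/14

-9/14


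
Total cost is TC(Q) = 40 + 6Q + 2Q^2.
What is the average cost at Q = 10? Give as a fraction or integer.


TC(10) = 40 + 6*10 + 2*10^2
TC(10) = 40 + 60 + 200 = 300
AC = TC/Q = 300/10 = 30

30


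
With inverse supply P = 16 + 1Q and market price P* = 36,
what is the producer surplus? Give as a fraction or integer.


Minimum supply price (at Q=0): P_min = 16
Quantity supplied at P* = 36:
Q* = (36 - 16)/1 = 20
PS = (1/2) * Q* * (P* - P_min)
PS = (1/2) * 20 * (36 - 16)
PS = (1/2) * 20 * 20 = 200

200


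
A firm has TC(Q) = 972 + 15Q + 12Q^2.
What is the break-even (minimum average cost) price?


AC(Q) = 972/Q + 15 + 12Q
To minimize: dAC/dQ = -972/Q^2 + 12 = 0
Q^2 = 972/12 = 81
Q* = 9
Min AC = 972/9 + 15 + 12*9
Min AC = 108 + 15 + 108 = 231

231


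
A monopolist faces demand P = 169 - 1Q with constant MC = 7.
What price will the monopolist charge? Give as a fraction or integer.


MR = 169 - 2Q
Set MR = MC: 169 - 2Q = 7
Q* = 81
Substitute into demand:
P* = 169 - 1*81 = 88

88


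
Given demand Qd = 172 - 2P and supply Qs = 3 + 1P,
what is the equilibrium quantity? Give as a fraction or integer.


First find equilibrium price:
172 - 2P = 3 + 1P
P* = 169/3 = 169/3
Then substitute into demand:
Q* = 172 - 2 * 169/3 = 178/3

178/3


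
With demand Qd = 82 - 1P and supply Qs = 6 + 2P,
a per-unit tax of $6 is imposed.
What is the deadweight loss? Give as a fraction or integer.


Pre-tax equilibrium quantity: Q* = 170/3
Post-tax equilibrium quantity: Q_tax = 158/3
Reduction in quantity: Q* - Q_tax = 4
DWL = (1/2) * tax * (Q* - Q_tax)
DWL = (1/2) * 6 * 4 = 12

12


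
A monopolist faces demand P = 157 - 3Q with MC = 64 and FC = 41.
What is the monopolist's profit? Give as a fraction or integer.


MR = MC: 157 - 6Q = 64
Q* = 31/2
P* = 157 - 3*31/2 = 221/2
Profit = (P* - MC)*Q* - FC
= (221/2 - 64)*31/2 - 41
= 93/2*31/2 - 41
= 2883/4 - 41 = 2719/4

2719/4


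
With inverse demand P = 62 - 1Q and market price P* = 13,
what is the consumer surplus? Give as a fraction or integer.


Maximum willingness to pay (at Q=0): P_max = 62
Quantity demanded at P* = 13:
Q* = (62 - 13)/1 = 49
CS = (1/2) * Q* * (P_max - P*)
CS = (1/2) * 49 * (62 - 13)
CS = (1/2) * 49 * 49 = 2401/2

2401/2


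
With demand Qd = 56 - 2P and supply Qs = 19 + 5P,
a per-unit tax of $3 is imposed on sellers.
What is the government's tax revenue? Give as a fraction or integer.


With tax on sellers, new supply: Qs' = 19 + 5(P - 3)
= 4 + 5P
New equilibrium quantity:
Q_new = 288/7
Tax revenue = tax * Q_new = 3 * 288/7 = 864/7

864/7


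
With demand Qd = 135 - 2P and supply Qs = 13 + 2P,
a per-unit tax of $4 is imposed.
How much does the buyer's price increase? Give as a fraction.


With a per-unit tax, the buyer's price increase depends on relative slopes.
Supply slope: d = 2, Demand slope: b = 2
Buyer's price increase = d * tax / (b + d)
= 2 * 4 / (2 + 2)
= 8 / 4 = 2

2


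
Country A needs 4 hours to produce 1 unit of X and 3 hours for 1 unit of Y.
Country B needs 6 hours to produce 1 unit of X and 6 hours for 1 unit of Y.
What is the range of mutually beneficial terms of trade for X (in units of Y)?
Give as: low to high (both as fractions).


Opportunity cost of X for Country A = hours_X / hours_Y = 4/3 = 4/3 units of Y
Opportunity cost of X for Country B = hours_X / hours_Y = 6/6 = 1 units of Y
Terms of trade must be between the two opportunity costs.
Range: 1 to 4/3

1 to 4/3


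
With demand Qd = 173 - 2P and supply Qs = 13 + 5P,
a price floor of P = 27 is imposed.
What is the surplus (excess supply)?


At P = 27:
Qd = 173 - 2*27 = 119
Qs = 13 + 5*27 = 148
Surplus = Qs - Qd = 148 - 119 = 29

29


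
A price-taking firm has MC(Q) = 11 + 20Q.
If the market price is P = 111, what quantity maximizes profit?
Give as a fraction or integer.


In perfect competition, profit is maximized where P = MC.
111 = 11 + 20Q
100 = 20Q
Q* = 100/20 = 5

5


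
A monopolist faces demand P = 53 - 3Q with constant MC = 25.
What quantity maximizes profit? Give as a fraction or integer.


TR = P*Q = (53 - 3Q)Q = 53Q - 3Q^2
MR = dTR/dQ = 53 - 6Q
Set MR = MC:
53 - 6Q = 25
28 = 6Q
Q* = 28/6 = 14/3

14/3


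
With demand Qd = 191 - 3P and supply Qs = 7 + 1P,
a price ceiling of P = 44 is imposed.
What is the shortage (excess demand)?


At P = 44:
Qd = 191 - 3*44 = 59
Qs = 7 + 1*44 = 51
Shortage = Qd - Qs = 59 - 51 = 8

8


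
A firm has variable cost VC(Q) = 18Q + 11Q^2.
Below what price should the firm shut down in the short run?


AVC(Q) = VC(Q)/Q = 18 + 11Q
AVC is increasing in Q, so minimum AVC is at Q -> 0+.
Min AVC = 18
The firm should shut down if P < 18.

18


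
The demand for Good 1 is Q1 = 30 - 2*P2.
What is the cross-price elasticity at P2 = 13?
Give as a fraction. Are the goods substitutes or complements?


dQ1/dP2 = -2
At P2 = 13: Q1 = 30 - 2*13 = 4
Exy = (dQ1/dP2)(P2/Q1) = -2 * 13 / 4 = -13/2
Since Exy < 0, the goods are complements.

-13/2 (complements)


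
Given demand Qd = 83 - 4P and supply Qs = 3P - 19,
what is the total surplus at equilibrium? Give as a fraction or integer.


Find equilibrium: 83 - 4P = 3P - 19
83 + 19 = 7P
P* = 102/7 = 102/7
Q* = 3*102/7 - 19 = 173/7
Inverse demand: P = 83/4 - Q/4, so P_max = 83/4
Inverse supply: P = 19/3 + Q/3, so P_min = 19/3
CS = (1/2) * 173/7 * (83/4 - 102/7) = 29929/392
PS = (1/2) * 173/7 * (102/7 - 19/3) = 29929/294
TS = CS + PS = 29929/392 + 29929/294 = 29929/168

29929/168


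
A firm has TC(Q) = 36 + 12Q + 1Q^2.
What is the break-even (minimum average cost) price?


AC(Q) = 36/Q + 12 + 1Q
To minimize: dAC/dQ = -36/Q^2 + 1 = 0
Q^2 = 36/1 = 36
Q* = 6
Min AC = 36/6 + 12 + 1*6
Min AC = 6 + 12 + 6 = 24

24


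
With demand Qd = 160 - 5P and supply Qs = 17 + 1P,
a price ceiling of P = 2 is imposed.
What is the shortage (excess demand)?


At P = 2:
Qd = 160 - 5*2 = 150
Qs = 17 + 1*2 = 19
Shortage = Qd - Qs = 150 - 19 = 131

131


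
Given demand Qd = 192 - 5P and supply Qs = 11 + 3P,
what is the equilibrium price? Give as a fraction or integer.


At equilibrium, Qd = Qs.
192 - 5P = 11 + 3P
192 - 11 = 5P + 3P
181 = 8P
P* = 181/8 = 181/8

181/8


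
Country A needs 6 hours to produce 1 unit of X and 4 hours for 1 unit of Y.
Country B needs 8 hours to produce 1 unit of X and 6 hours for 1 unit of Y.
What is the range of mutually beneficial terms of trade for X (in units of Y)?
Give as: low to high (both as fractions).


Opportunity cost of X for Country A = hours_X / hours_Y = 6/4 = 3/2 units of Y
Opportunity cost of X for Country B = hours_X / hours_Y = 8/6 = 4/3 units of Y
Terms of trade must be between the two opportunity costs.
Range: 4/3 to 3/2

4/3 to 3/2


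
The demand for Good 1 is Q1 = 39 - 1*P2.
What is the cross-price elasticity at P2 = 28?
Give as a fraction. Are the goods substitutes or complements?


dQ1/dP2 = -1
At P2 = 28: Q1 = 39 - 1*28 = 11
Exy = (dQ1/dP2)(P2/Q1) = -1 * 28 / 11 = -28/11
Since Exy < 0, the goods are complements.

-28/11 (complements)


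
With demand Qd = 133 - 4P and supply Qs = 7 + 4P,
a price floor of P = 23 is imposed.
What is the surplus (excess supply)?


At P = 23:
Qd = 133 - 4*23 = 41
Qs = 7 + 4*23 = 99
Surplus = Qs - Qd = 99 - 41 = 58

58


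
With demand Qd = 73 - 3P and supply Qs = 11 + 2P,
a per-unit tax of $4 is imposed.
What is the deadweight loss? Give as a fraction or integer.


Pre-tax equilibrium quantity: Q* = 179/5
Post-tax equilibrium quantity: Q_tax = 31
Reduction in quantity: Q* - Q_tax = 24/5
DWL = (1/2) * tax * (Q* - Q_tax)
DWL = (1/2) * 4 * 24/5 = 48/5

48/5


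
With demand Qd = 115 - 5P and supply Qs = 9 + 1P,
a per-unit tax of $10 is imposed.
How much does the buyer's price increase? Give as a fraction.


With a per-unit tax, the buyer's price increase depends on relative slopes.
Supply slope: d = 1, Demand slope: b = 5
Buyer's price increase = d * tax / (b + d)
= 1 * 10 / (5 + 1)
= 10 / 6 = 5/3

5/3


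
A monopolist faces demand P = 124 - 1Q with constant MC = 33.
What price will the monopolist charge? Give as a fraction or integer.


MR = 124 - 2Q
Set MR = MC: 124 - 2Q = 33
Q* = 91/2
Substitute into demand:
P* = 124 - 1*91/2 = 157/2

157/2


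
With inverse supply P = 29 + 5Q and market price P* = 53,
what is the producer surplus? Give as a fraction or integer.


Minimum supply price (at Q=0): P_min = 29
Quantity supplied at P* = 53:
Q* = (53 - 29)/5 = 24/5
PS = (1/2) * Q* * (P* - P_min)
PS = (1/2) * 24/5 * (53 - 29)
PS = (1/2) * 24/5 * 24 = 288/5

288/5


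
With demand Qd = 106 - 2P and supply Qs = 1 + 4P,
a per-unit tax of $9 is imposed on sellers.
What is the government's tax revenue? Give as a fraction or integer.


With tax on sellers, new supply: Qs' = 1 + 4(P - 9)
= 4P - 35
New equilibrium quantity:
Q_new = 59
Tax revenue = tax * Q_new = 9 * 59 = 531

531


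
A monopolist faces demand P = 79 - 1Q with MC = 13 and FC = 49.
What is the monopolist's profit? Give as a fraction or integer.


MR = MC: 79 - 2Q = 13
Q* = 33
P* = 79 - 1*33 = 46
Profit = (P* - MC)*Q* - FC
= (46 - 13)*33 - 49
= 33*33 - 49
= 1089 - 49 = 1040

1040


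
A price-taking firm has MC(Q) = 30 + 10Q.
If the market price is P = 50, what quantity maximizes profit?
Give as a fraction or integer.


In perfect competition, profit is maximized where P = MC.
50 = 30 + 10Q
20 = 10Q
Q* = 20/10 = 2

2


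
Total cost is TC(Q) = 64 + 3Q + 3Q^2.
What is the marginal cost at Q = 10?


MC = dTC/dQ = 3 + 2*3*Q
At Q = 10:
MC = 3 + 6*10
MC = 3 + 60 = 63

63


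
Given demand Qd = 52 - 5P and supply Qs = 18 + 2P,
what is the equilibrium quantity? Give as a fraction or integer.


First find equilibrium price:
52 - 5P = 18 + 2P
P* = 34/7 = 34/7
Then substitute into demand:
Q* = 52 - 5 * 34/7 = 194/7

194/7


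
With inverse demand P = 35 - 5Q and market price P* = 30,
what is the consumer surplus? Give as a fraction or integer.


Maximum willingness to pay (at Q=0): P_max = 35
Quantity demanded at P* = 30:
Q* = (35 - 30)/5 = 1
CS = (1/2) * Q* * (P_max - P*)
CS = (1/2) * 1 * (35 - 30)
CS = (1/2) * 1 * 5 = 5/2

5/2


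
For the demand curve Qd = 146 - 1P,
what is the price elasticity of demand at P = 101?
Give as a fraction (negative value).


dQ/dP = -1
At P = 101: Q = 146 - 1*101 = 45
E = (dQ/dP)(P/Q) = (-1)(101/45) = -101/45

-101/45


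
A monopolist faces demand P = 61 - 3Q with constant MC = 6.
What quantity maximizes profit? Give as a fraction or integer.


TR = P*Q = (61 - 3Q)Q = 61Q - 3Q^2
MR = dTR/dQ = 61 - 6Q
Set MR = MC:
61 - 6Q = 6
55 = 6Q
Q* = 55/6 = 55/6

55/6


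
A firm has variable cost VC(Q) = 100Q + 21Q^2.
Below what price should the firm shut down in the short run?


AVC(Q) = VC(Q)/Q = 100 + 21Q
AVC is increasing in Q, so minimum AVC is at Q -> 0+.
Min AVC = 100
The firm should shut down if P < 100.

100


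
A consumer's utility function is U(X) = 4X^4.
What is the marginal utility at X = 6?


MU = dU/dX = 4*4*X^(4-1)
MU = 16*X^3
At X = 6:
MU = 16 * 6^3
MU = 16 * 216 = 3456

3456


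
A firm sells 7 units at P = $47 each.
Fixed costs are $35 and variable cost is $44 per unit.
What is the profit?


Total Revenue = P * Q = 47 * 7 = $329
Total Cost = FC + VC*Q = 35 + 44*7 = $343
Profit = TR - TC = 329 - 343 = $-14

$-14


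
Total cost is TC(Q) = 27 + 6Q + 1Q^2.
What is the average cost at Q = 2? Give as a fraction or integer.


TC(2) = 27 + 6*2 + 1*2^2
TC(2) = 27 + 12 + 4 = 43
AC = TC/Q = 43/2 = 43/2

43/2


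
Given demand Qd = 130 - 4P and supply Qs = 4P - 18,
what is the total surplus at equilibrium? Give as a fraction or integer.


Find equilibrium: 130 - 4P = 4P - 18
130 + 18 = 8P
P* = 148/8 = 37/2
Q* = 4*37/2 - 18 = 56
Inverse demand: P = 65/2 - Q/4, so P_max = 65/2
Inverse supply: P = 9/2 + Q/4, so P_min = 9/2
CS = (1/2) * 56 * (65/2 - 37/2) = 392
PS = (1/2) * 56 * (37/2 - 9/2) = 392
TS = CS + PS = 392 + 392 = 784

784


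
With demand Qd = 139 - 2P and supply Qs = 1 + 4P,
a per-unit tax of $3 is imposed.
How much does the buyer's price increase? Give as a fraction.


With a per-unit tax, the buyer's price increase depends on relative slopes.
Supply slope: d = 4, Demand slope: b = 2
Buyer's price increase = d * tax / (b + d)
= 4 * 3 / (2 + 4)
= 12 / 6 = 2

2


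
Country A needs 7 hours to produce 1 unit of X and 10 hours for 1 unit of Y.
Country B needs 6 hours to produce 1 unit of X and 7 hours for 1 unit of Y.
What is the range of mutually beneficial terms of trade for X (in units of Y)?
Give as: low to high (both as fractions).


Opportunity cost of X for Country A = hours_X / hours_Y = 7/10 = 7/10 units of Y
Opportunity cost of X for Country B = hours_X / hours_Y = 6/7 = 6/7 units of Y
Terms of trade must be between the two opportunity costs.
Range: 7/10 to 6/7

7/10 to 6/7


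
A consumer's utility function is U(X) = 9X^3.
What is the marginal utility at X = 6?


MU = dU/dX = 9*3*X^(3-1)
MU = 27*X^2
At X = 6:
MU = 27 * 6^2
MU = 27 * 36 = 972

972


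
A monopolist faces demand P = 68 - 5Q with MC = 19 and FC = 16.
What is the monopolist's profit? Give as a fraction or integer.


MR = MC: 68 - 10Q = 19
Q* = 49/10
P* = 68 - 5*49/10 = 87/2
Profit = (P* - MC)*Q* - FC
= (87/2 - 19)*49/10 - 16
= 49/2*49/10 - 16
= 2401/20 - 16 = 2081/20

2081/20


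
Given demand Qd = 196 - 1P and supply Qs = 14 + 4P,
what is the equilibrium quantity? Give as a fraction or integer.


First find equilibrium price:
196 - 1P = 14 + 4P
P* = 182/5 = 182/5
Then substitute into demand:
Q* = 196 - 1 * 182/5 = 798/5

798/5


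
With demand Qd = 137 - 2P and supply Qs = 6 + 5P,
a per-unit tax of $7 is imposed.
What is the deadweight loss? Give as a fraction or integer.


Pre-tax equilibrium quantity: Q* = 697/7
Post-tax equilibrium quantity: Q_tax = 627/7
Reduction in quantity: Q* - Q_tax = 10
DWL = (1/2) * tax * (Q* - Q_tax)
DWL = (1/2) * 7 * 10 = 35

35


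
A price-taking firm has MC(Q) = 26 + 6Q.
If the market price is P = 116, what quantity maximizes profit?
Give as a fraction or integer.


In perfect competition, profit is maximized where P = MC.
116 = 26 + 6Q
90 = 6Q
Q* = 90/6 = 15

15


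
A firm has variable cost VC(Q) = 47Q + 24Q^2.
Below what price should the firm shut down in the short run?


AVC(Q) = VC(Q)/Q = 47 + 24Q
AVC is increasing in Q, so minimum AVC is at Q -> 0+.
Min AVC = 47
The firm should shut down if P < 47.

47


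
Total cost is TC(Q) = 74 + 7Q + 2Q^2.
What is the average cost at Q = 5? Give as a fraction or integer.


TC(5) = 74 + 7*5 + 2*5^2
TC(5) = 74 + 35 + 50 = 159
AC = TC/Q = 159/5 = 159/5

159/5


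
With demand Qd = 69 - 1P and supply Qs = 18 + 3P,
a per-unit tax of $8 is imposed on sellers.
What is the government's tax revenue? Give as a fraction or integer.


With tax on sellers, new supply: Qs' = 18 + 3(P - 8)
= 3P - 6
New equilibrium quantity:
Q_new = 201/4
Tax revenue = tax * Q_new = 8 * 201/4 = 402

402


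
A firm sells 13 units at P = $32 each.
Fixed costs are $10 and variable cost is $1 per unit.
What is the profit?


Total Revenue = P * Q = 32 * 13 = $416
Total Cost = FC + VC*Q = 10 + 1*13 = $23
Profit = TR - TC = 416 - 23 = $393

$393


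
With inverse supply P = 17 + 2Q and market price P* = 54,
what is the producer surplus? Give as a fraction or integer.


Minimum supply price (at Q=0): P_min = 17
Quantity supplied at P* = 54:
Q* = (54 - 17)/2 = 37/2
PS = (1/2) * Q* * (P* - P_min)
PS = (1/2) * 37/2 * (54 - 17)
PS = (1/2) * 37/2 * 37 = 1369/4

1369/4


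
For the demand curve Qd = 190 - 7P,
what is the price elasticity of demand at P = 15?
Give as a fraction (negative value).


dQ/dP = -7
At P = 15: Q = 190 - 7*15 = 85
E = (dQ/dP)(P/Q) = (-7)(15/85) = -21/17

-21/17


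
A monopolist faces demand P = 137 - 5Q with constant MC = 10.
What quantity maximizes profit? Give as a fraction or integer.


TR = P*Q = (137 - 5Q)Q = 137Q - 5Q^2
MR = dTR/dQ = 137 - 10Q
Set MR = MC:
137 - 10Q = 10
127 = 10Q
Q* = 127/10 = 127/10

127/10


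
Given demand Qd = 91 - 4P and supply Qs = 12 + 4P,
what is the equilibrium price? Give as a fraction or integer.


At equilibrium, Qd = Qs.
91 - 4P = 12 + 4P
91 - 12 = 4P + 4P
79 = 8P
P* = 79/8 = 79/8

79/8


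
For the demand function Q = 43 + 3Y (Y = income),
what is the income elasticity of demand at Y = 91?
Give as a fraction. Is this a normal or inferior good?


dQ/dY = 3
At Y = 91: Q = 43 + 3*91 = 316
Ey = (dQ/dY)(Y/Q) = 3 * 91 / 316 = 273/316
Since Ey > 0, this is a normal good.

273/316 (normal good)


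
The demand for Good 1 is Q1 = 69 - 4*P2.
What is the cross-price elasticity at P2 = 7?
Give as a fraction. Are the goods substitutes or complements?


dQ1/dP2 = -4
At P2 = 7: Q1 = 69 - 4*7 = 41
Exy = (dQ1/dP2)(P2/Q1) = -4 * 7 / 41 = -28/41
Since Exy < 0, the goods are complements.

-28/41 (complements)


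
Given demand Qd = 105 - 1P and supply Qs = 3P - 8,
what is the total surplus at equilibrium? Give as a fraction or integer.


Find equilibrium: 105 - 1P = 3P - 8
105 + 8 = 4P
P* = 113/4 = 113/4
Q* = 3*113/4 - 8 = 307/4
Inverse demand: P = 105 - Q/1, so P_max = 105
Inverse supply: P = 8/3 + Q/3, so P_min = 8/3
CS = (1/2) * 307/4 * (105 - 113/4) = 94249/32
PS = (1/2) * 307/4 * (113/4 - 8/3) = 94249/96
TS = CS + PS = 94249/32 + 94249/96 = 94249/24

94249/24


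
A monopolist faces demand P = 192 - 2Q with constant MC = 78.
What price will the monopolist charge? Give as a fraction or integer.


MR = 192 - 4Q
Set MR = MC: 192 - 4Q = 78
Q* = 57/2
Substitute into demand:
P* = 192 - 2*57/2 = 135

135


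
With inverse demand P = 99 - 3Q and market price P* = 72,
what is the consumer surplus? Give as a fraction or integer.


Maximum willingness to pay (at Q=0): P_max = 99
Quantity demanded at P* = 72:
Q* = (99 - 72)/3 = 9
CS = (1/2) * Q* * (P_max - P*)
CS = (1/2) * 9 * (99 - 72)
CS = (1/2) * 9 * 27 = 243/2

243/2


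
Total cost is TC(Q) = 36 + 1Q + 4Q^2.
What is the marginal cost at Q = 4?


MC = dTC/dQ = 1 + 2*4*Q
At Q = 4:
MC = 1 + 8*4
MC = 1 + 32 = 33

33


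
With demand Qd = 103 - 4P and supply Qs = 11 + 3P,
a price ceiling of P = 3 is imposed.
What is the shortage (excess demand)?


At P = 3:
Qd = 103 - 4*3 = 91
Qs = 11 + 3*3 = 20
Shortage = Qd - Qs = 91 - 20 = 71

71


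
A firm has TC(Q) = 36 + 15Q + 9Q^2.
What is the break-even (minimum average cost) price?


AC(Q) = 36/Q + 15 + 9Q
To minimize: dAC/dQ = -36/Q^2 + 9 = 0
Q^2 = 36/9 = 4
Q* = 2
Min AC = 36/2 + 15 + 9*2
Min AC = 18 + 15 + 18 = 51

51


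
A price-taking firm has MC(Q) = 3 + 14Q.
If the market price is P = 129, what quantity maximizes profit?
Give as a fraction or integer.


In perfect competition, profit is maximized where P = MC.
129 = 3 + 14Q
126 = 14Q
Q* = 126/14 = 9

9


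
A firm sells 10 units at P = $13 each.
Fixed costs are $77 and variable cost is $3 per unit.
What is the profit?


Total Revenue = P * Q = 13 * 10 = $130
Total Cost = FC + VC*Q = 77 + 3*10 = $107
Profit = TR - TC = 130 - 107 = $23

$23


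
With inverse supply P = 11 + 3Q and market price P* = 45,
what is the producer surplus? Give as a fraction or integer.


Minimum supply price (at Q=0): P_min = 11
Quantity supplied at P* = 45:
Q* = (45 - 11)/3 = 34/3
PS = (1/2) * Q* * (P* - P_min)
PS = (1/2) * 34/3 * (45 - 11)
PS = (1/2) * 34/3 * 34 = 578/3

578/3


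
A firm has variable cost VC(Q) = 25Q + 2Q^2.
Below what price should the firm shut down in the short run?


AVC(Q) = VC(Q)/Q = 25 + 2Q
AVC is increasing in Q, so minimum AVC is at Q -> 0+.
Min AVC = 25
The firm should shut down if P < 25.

25


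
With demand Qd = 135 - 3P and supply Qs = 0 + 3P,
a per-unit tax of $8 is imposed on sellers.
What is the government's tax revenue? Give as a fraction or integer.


With tax on sellers, new supply: Qs' = 0 + 3(P - 8)
= 3P - 24
New equilibrium quantity:
Q_new = 111/2
Tax revenue = tax * Q_new = 8 * 111/2 = 444

444


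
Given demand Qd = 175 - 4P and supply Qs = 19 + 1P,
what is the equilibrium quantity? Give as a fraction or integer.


First find equilibrium price:
175 - 4P = 19 + 1P
P* = 156/5 = 156/5
Then substitute into demand:
Q* = 175 - 4 * 156/5 = 251/5

251/5


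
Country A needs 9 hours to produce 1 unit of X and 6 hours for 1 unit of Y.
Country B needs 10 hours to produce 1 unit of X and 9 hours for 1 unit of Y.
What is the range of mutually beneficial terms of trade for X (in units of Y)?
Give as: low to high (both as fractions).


Opportunity cost of X for Country A = hours_X / hours_Y = 9/6 = 3/2 units of Y
Opportunity cost of X for Country B = hours_X / hours_Y = 10/9 = 10/9 units of Y
Terms of trade must be between the two opportunity costs.
Range: 10/9 to 3/2

10/9 to 3/2


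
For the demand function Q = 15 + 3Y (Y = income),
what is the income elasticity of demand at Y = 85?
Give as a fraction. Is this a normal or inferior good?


dQ/dY = 3
At Y = 85: Q = 15 + 3*85 = 270
Ey = (dQ/dY)(Y/Q) = 3 * 85 / 270 = 17/18
Since Ey > 0, this is a normal good.

17/18 (normal good)


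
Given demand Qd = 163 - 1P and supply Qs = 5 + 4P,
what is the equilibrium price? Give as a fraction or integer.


At equilibrium, Qd = Qs.
163 - 1P = 5 + 4P
163 - 5 = 1P + 4P
158 = 5P
P* = 158/5 = 158/5

158/5


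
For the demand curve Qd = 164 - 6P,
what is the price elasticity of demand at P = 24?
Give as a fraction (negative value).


dQ/dP = -6
At P = 24: Q = 164 - 6*24 = 20
E = (dQ/dP)(P/Q) = (-6)(24/20) = -36/5

-36/5


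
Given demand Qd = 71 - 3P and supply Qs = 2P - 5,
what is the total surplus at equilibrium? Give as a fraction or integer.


Find equilibrium: 71 - 3P = 2P - 5
71 + 5 = 5P
P* = 76/5 = 76/5
Q* = 2*76/5 - 5 = 127/5
Inverse demand: P = 71/3 - Q/3, so P_max = 71/3
Inverse supply: P = 5/2 + Q/2, so P_min = 5/2
CS = (1/2) * 127/5 * (71/3 - 76/5) = 16129/150
PS = (1/2) * 127/5 * (76/5 - 5/2) = 16129/100
TS = CS + PS = 16129/150 + 16129/100 = 16129/60

16129/60


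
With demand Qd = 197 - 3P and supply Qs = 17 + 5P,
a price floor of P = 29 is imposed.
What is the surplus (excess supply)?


At P = 29:
Qd = 197 - 3*29 = 110
Qs = 17 + 5*29 = 162
Surplus = Qs - Qd = 162 - 110 = 52

52


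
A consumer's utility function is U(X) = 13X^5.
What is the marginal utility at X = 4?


MU = dU/dX = 13*5*X^(5-1)
MU = 65*X^4
At X = 4:
MU = 65 * 4^4
MU = 65 * 256 = 16640

16640


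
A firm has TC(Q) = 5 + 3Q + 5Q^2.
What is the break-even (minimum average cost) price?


AC(Q) = 5/Q + 3 + 5Q
To minimize: dAC/dQ = -5/Q^2 + 5 = 0
Q^2 = 5/5 = 1
Q* = 1
Min AC = 5/1 + 3 + 5*1
Min AC = 5 + 3 + 5 = 13

13


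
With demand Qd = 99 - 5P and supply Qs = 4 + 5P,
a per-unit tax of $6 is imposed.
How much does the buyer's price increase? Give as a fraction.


With a per-unit tax, the buyer's price increase depends on relative slopes.
Supply slope: d = 5, Demand slope: b = 5
Buyer's price increase = d * tax / (b + d)
= 5 * 6 / (5 + 5)
= 30 / 10 = 3

3


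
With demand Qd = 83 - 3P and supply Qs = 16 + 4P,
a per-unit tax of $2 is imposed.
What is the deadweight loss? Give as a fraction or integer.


Pre-tax equilibrium quantity: Q* = 380/7
Post-tax equilibrium quantity: Q_tax = 356/7
Reduction in quantity: Q* - Q_tax = 24/7
DWL = (1/2) * tax * (Q* - Q_tax)
DWL = (1/2) * 2 * 24/7 = 24/7

24/7


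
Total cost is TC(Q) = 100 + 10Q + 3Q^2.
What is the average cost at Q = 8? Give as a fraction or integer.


TC(8) = 100 + 10*8 + 3*8^2
TC(8) = 100 + 80 + 192 = 372
AC = TC/Q = 372/8 = 93/2

93/2


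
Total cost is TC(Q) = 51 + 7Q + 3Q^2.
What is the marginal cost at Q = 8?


MC = dTC/dQ = 7 + 2*3*Q
At Q = 8:
MC = 7 + 6*8
MC = 7 + 48 = 55

55


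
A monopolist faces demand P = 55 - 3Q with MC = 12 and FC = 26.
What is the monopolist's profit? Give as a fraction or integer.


MR = MC: 55 - 6Q = 12
Q* = 43/6
P* = 55 - 3*43/6 = 67/2
Profit = (P* - MC)*Q* - FC
= (67/2 - 12)*43/6 - 26
= 43/2*43/6 - 26
= 1849/12 - 26 = 1537/12

1537/12


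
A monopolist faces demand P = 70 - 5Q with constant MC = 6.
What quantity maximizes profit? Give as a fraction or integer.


TR = P*Q = (70 - 5Q)Q = 70Q - 5Q^2
MR = dTR/dQ = 70 - 10Q
Set MR = MC:
70 - 10Q = 6
64 = 10Q
Q* = 64/10 = 32/5

32/5


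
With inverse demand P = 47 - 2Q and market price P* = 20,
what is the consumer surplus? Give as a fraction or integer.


Maximum willingness to pay (at Q=0): P_max = 47
Quantity demanded at P* = 20:
Q* = (47 - 20)/2 = 27/2
CS = (1/2) * Q* * (P_max - P*)
CS = (1/2) * 27/2 * (47 - 20)
CS = (1/2) * 27/2 * 27 = 729/4

729/4


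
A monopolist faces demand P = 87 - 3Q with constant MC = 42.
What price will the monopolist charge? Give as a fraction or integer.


MR = 87 - 6Q
Set MR = MC: 87 - 6Q = 42
Q* = 15/2
Substitute into demand:
P* = 87 - 3*15/2 = 129/2

129/2


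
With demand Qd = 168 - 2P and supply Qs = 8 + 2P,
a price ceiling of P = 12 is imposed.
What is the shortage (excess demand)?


At P = 12:
Qd = 168 - 2*12 = 144
Qs = 8 + 2*12 = 32
Shortage = Qd - Qs = 144 - 32 = 112

112


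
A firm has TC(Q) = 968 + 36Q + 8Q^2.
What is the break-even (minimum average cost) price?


AC(Q) = 968/Q + 36 + 8Q
To minimize: dAC/dQ = -968/Q^2 + 8 = 0
Q^2 = 968/8 = 121
Q* = 11
Min AC = 968/11 + 36 + 8*11
Min AC = 88 + 36 + 88 = 212

212


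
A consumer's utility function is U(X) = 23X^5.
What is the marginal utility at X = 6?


MU = dU/dX = 23*5*X^(5-1)
MU = 115*X^4
At X = 6:
MU = 115 * 6^4
MU = 115 * 1296 = 149040

149040


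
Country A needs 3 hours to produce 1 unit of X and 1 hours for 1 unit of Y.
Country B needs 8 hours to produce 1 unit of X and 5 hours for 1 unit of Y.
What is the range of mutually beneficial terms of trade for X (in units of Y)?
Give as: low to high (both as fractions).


Opportunity cost of X for Country A = hours_X / hours_Y = 3/1 = 3 units of Y
Opportunity cost of X for Country B = hours_X / hours_Y = 8/5 = 8/5 units of Y
Terms of trade must be between the two opportunity costs.
Range: 8/5 to 3

8/5 to 3


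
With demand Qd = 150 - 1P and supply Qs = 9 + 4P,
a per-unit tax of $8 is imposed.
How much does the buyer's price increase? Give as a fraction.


With a per-unit tax, the buyer's price increase depends on relative slopes.
Supply slope: d = 4, Demand slope: b = 1
Buyer's price increase = d * tax / (b + d)
= 4 * 8 / (1 + 4)
= 32 / 5 = 32/5

32/5


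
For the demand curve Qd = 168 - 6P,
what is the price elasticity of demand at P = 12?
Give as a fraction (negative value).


dQ/dP = -6
At P = 12: Q = 168 - 6*12 = 96
E = (dQ/dP)(P/Q) = (-6)(12/96) = -3/4

-3/4


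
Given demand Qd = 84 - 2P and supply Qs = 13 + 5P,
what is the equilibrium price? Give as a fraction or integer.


At equilibrium, Qd = Qs.
84 - 2P = 13 + 5P
84 - 13 = 2P + 5P
71 = 7P
P* = 71/7 = 71/7

71/7


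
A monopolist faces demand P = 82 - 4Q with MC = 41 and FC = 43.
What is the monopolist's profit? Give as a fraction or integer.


MR = MC: 82 - 8Q = 41
Q* = 41/8
P* = 82 - 4*41/8 = 123/2
Profit = (P* - MC)*Q* - FC
= (123/2 - 41)*41/8 - 43
= 41/2*41/8 - 43
= 1681/16 - 43 = 993/16

993/16


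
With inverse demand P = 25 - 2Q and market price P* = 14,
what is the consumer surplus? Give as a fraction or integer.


Maximum willingness to pay (at Q=0): P_max = 25
Quantity demanded at P* = 14:
Q* = (25 - 14)/2 = 11/2
CS = (1/2) * Q* * (P_max - P*)
CS = (1/2) * 11/2 * (25 - 14)
CS = (1/2) * 11/2 * 11 = 121/4

121/4


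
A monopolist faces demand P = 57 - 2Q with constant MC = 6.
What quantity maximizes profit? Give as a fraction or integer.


TR = P*Q = (57 - 2Q)Q = 57Q - 2Q^2
MR = dTR/dQ = 57 - 4Q
Set MR = MC:
57 - 4Q = 6
51 = 4Q
Q* = 51/4 = 51/4

51/4


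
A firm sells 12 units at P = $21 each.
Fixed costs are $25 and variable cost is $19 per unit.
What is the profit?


Total Revenue = P * Q = 21 * 12 = $252
Total Cost = FC + VC*Q = 25 + 19*12 = $253
Profit = TR - TC = 252 - 253 = $-1

$-1


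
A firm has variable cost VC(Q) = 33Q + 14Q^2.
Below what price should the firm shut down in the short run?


AVC(Q) = VC(Q)/Q = 33 + 14Q
AVC is increasing in Q, so minimum AVC is at Q -> 0+.
Min AVC = 33
The firm should shut down if P < 33.

33


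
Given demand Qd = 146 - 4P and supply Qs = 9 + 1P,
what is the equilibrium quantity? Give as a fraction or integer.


First find equilibrium price:
146 - 4P = 9 + 1P
P* = 137/5 = 137/5
Then substitute into demand:
Q* = 146 - 4 * 137/5 = 182/5

182/5


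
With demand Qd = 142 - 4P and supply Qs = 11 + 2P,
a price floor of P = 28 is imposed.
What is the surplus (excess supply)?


At P = 28:
Qd = 142 - 4*28 = 30
Qs = 11 + 2*28 = 67
Surplus = Qs - Qd = 67 - 30 = 37

37


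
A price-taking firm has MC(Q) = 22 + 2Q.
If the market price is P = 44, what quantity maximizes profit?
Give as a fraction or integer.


In perfect competition, profit is maximized where P = MC.
44 = 22 + 2Q
22 = 2Q
Q* = 22/2 = 11

11


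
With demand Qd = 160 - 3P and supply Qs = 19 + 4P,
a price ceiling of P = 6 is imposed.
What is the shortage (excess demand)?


At P = 6:
Qd = 160 - 3*6 = 142
Qs = 19 + 4*6 = 43
Shortage = Qd - Qs = 142 - 43 = 99

99


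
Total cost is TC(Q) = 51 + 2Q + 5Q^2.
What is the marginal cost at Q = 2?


MC = dTC/dQ = 2 + 2*5*Q
At Q = 2:
MC = 2 + 10*2
MC = 2 + 20 = 22

22


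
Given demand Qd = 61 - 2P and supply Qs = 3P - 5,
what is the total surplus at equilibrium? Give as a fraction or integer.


Find equilibrium: 61 - 2P = 3P - 5
61 + 5 = 5P
P* = 66/5 = 66/5
Q* = 3*66/5 - 5 = 173/5
Inverse demand: P = 61/2 - Q/2, so P_max = 61/2
Inverse supply: P = 5/3 + Q/3, so P_min = 5/3
CS = (1/2) * 173/5 * (61/2 - 66/5) = 29929/100
PS = (1/2) * 173/5 * (66/5 - 5/3) = 29929/150
TS = CS + PS = 29929/100 + 29929/150 = 29929/60

29929/60


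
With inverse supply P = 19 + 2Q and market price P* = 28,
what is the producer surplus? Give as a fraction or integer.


Minimum supply price (at Q=0): P_min = 19
Quantity supplied at P* = 28:
Q* = (28 - 19)/2 = 9/2
PS = (1/2) * Q* * (P* - P_min)
PS = (1/2) * 9/2 * (28 - 19)
PS = (1/2) * 9/2 * 9 = 81/4

81/4


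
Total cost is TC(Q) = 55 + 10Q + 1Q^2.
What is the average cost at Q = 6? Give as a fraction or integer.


TC(6) = 55 + 10*6 + 1*6^2
TC(6) = 55 + 60 + 36 = 151
AC = TC/Q = 151/6 = 151/6

151/6


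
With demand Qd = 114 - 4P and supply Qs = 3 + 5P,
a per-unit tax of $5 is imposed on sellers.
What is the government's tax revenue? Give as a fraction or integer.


With tax on sellers, new supply: Qs' = 3 + 5(P - 5)
= 5P - 22
New equilibrium quantity:
Q_new = 482/9
Tax revenue = tax * Q_new = 5 * 482/9 = 2410/9

2410/9


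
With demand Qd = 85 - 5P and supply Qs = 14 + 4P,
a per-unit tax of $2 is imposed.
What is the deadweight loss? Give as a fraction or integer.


Pre-tax equilibrium quantity: Q* = 410/9
Post-tax equilibrium quantity: Q_tax = 370/9
Reduction in quantity: Q* - Q_tax = 40/9
DWL = (1/2) * tax * (Q* - Q_tax)
DWL = (1/2) * 2 * 40/9 = 40/9

40/9


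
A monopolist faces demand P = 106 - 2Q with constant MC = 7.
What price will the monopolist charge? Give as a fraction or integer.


MR = 106 - 4Q
Set MR = MC: 106 - 4Q = 7
Q* = 99/4
Substitute into demand:
P* = 106 - 2*99/4 = 113/2

113/2


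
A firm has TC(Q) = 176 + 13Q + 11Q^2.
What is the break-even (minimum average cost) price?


AC(Q) = 176/Q + 13 + 11Q
To minimize: dAC/dQ = -176/Q^2 + 11 = 0
Q^2 = 176/11 = 16
Q* = 4
Min AC = 176/4 + 13 + 11*4
Min AC = 44 + 13 + 44 = 101

101


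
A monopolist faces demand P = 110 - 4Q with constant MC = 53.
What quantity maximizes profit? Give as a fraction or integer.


TR = P*Q = (110 - 4Q)Q = 110Q - 4Q^2
MR = dTR/dQ = 110 - 8Q
Set MR = MC:
110 - 8Q = 53
57 = 8Q
Q* = 57/8 = 57/8

57/8


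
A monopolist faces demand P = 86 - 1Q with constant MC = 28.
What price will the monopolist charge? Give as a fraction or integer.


MR = 86 - 2Q
Set MR = MC: 86 - 2Q = 28
Q* = 29
Substitute into demand:
P* = 86 - 1*29 = 57

57


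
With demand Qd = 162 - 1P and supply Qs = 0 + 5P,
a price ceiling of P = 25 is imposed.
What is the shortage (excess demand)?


At P = 25:
Qd = 162 - 1*25 = 137
Qs = 0 + 5*25 = 125
Shortage = Qd - Qs = 137 - 125 = 12

12


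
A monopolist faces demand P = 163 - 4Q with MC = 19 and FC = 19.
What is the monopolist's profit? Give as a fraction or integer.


MR = MC: 163 - 8Q = 19
Q* = 18
P* = 163 - 4*18 = 91
Profit = (P* - MC)*Q* - FC
= (91 - 19)*18 - 19
= 72*18 - 19
= 1296 - 19 = 1277

1277


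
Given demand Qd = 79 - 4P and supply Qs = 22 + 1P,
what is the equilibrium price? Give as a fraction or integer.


At equilibrium, Qd = Qs.
79 - 4P = 22 + 1P
79 - 22 = 4P + 1P
57 = 5P
P* = 57/5 = 57/5

57/5


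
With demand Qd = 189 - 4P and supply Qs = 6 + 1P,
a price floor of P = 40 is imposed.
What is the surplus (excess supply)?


At P = 40:
Qd = 189 - 4*40 = 29
Qs = 6 + 1*40 = 46
Surplus = Qs - Qd = 46 - 29 = 17

17


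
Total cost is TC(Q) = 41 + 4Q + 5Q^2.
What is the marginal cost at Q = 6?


MC = dTC/dQ = 4 + 2*5*Q
At Q = 6:
MC = 4 + 10*6
MC = 4 + 60 = 64

64


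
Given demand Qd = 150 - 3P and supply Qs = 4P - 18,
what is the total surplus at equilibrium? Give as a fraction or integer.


Find equilibrium: 150 - 3P = 4P - 18
150 + 18 = 7P
P* = 168/7 = 24
Q* = 4*24 - 18 = 78
Inverse demand: P = 50 - Q/3, so P_max = 50
Inverse supply: P = 9/2 + Q/4, so P_min = 9/2
CS = (1/2) * 78 * (50 - 24) = 1014
PS = (1/2) * 78 * (24 - 9/2) = 1521/2
TS = CS + PS = 1014 + 1521/2 = 3549/2

3549/2


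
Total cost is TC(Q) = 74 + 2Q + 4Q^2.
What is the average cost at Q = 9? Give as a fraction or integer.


TC(9) = 74 + 2*9 + 4*9^2
TC(9) = 74 + 18 + 324 = 416
AC = TC/Q = 416/9 = 416/9

416/9


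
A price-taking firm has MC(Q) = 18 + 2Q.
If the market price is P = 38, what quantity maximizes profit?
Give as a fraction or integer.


In perfect competition, profit is maximized where P = MC.
38 = 18 + 2Q
20 = 2Q
Q* = 20/2 = 10

10


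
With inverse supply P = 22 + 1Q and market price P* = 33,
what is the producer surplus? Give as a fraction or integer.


Minimum supply price (at Q=0): P_min = 22
Quantity supplied at P* = 33:
Q* = (33 - 22)/1 = 11
PS = (1/2) * Q* * (P* - P_min)
PS = (1/2) * 11 * (33 - 22)
PS = (1/2) * 11 * 11 = 121/2

121/2


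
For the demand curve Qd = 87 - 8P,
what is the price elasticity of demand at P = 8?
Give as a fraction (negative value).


dQ/dP = -8
At P = 8: Q = 87 - 8*8 = 23
E = (dQ/dP)(P/Q) = (-8)(8/23) = -64/23

-64/23


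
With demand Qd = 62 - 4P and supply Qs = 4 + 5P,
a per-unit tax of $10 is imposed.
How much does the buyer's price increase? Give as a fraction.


With a per-unit tax, the buyer's price increase depends on relative slopes.
Supply slope: d = 5, Demand slope: b = 4
Buyer's price increase = d * tax / (b + d)
= 5 * 10 / (4 + 5)
= 50 / 9 = 50/9

50/9
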